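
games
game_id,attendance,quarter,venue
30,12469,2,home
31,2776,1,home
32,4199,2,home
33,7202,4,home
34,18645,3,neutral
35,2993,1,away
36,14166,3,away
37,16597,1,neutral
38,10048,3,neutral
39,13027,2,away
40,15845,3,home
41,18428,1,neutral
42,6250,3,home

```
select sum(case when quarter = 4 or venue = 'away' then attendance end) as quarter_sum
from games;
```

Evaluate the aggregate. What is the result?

game_id=30: ✗
game_id=31: ✗
game_id=32: ✗
game_id=33: ✓ → 7202
game_id=34: ✗
game_id=35: ✓ → 2993
game_id=36: ✓ → 14166
game_id=37: ✗
game_id=38: ✗
game_id=39: ✓ → 13027
game_id=40: ✗
game_id=41: ✗
game_id=42: ✗
quarter_sum = 7202 + 2993 + 14166 + 13027 = 37388

37388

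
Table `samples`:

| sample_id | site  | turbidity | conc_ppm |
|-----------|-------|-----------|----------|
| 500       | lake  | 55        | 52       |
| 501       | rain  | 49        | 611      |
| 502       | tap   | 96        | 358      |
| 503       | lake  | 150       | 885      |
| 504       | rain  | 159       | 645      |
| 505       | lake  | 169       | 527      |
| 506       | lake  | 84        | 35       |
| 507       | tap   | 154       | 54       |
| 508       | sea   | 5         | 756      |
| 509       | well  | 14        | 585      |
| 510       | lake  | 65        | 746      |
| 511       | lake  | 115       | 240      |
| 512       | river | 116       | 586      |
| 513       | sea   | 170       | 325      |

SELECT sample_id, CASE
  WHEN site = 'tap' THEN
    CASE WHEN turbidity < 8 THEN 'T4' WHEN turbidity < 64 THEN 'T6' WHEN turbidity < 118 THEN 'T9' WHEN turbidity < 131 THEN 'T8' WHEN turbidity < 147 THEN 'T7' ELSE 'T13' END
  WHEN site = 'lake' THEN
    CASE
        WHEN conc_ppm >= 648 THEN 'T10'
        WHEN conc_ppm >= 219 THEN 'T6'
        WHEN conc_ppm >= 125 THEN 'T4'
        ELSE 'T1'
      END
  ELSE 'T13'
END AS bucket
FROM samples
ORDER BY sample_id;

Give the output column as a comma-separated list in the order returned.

T1, T13, T9, T10, T13, T6, T1, T13, T13, T13, T10, T6, T13, T13

sample_id=500: site='lake' → inner[ELSE] → T1
sample_id=501: site='rain' → outer ELSE → T13
sample_id=502: site='tap' → inner[turbidity < 118] → T9
sample_id=503: site='lake' → inner[conc_ppm >= 648] → T10
sample_id=504: site='rain' → outer ELSE → T13
sample_id=505: site='lake' → inner[conc_ppm >= 219] → T6
sample_id=506: site='lake' → inner[ELSE] → T1
sample_id=507: site='tap' → inner[ELSE] → T13
sample_id=508: site='sea' → outer ELSE → T13
sample_id=509: site='well' → outer ELSE → T13
sample_id=510: site='lake' → inner[conc_ppm >= 648] → T10
sample_id=511: site='lake' → inner[conc_ppm >= 219] → T6
sample_id=512: site='river' → outer ELSE → T13
sample_id=513: site='sea' → outer ELSE → T13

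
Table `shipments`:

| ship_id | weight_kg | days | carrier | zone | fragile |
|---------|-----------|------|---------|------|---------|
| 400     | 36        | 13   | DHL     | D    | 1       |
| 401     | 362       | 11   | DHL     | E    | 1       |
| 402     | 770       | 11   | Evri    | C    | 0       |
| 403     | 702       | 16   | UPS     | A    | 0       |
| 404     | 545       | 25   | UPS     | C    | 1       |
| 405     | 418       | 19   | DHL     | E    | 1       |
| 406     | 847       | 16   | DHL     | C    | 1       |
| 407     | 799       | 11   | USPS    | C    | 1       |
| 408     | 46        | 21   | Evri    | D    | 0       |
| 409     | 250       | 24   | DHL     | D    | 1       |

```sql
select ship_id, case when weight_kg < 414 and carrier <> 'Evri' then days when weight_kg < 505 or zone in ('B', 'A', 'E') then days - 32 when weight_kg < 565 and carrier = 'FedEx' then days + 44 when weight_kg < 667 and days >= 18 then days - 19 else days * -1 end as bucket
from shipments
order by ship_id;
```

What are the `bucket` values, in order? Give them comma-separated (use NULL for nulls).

13, 11, -11, -16, 6, -13, -16, -11, -11, 24

ship_id=400: weight_kg < 414 and carrier <> 'Evri' → 13
ship_id=401: weight_kg < 414 and carrier <> 'Evri' → 11
ship_id=402: ELSE → -11
ship_id=403: weight_kg < 505 or zone in ('B', 'A', 'E') → -16
ship_id=404: weight_kg < 667 and days >= 18 → 6
ship_id=405: weight_kg < 505 or zone in ('B', 'A', 'E') → -13
ship_id=406: ELSE → -16
ship_id=407: ELSE → -11
ship_id=408: weight_kg < 505 or zone in ('B', 'A', 'E') → -11
ship_id=409: weight_kg < 414 and carrier <> 'Evri' → 24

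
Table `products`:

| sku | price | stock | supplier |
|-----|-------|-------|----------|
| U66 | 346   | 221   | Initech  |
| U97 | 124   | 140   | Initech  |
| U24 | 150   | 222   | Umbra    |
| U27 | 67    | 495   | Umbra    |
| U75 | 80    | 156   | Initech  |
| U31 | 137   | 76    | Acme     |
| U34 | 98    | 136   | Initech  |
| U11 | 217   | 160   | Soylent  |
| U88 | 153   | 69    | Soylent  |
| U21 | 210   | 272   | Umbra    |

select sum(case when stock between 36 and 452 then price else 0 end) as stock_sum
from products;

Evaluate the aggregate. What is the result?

1515

sku=U66: ✓ → 346
sku=U97: ✓ → 124
sku=U24: ✓ → 150
sku=U27: ✗
sku=U75: ✓ → 80
sku=U31: ✓ → 137
sku=U34: ✓ → 98
sku=U11: ✓ → 217
sku=U88: ✓ → 153
sku=U21: ✓ → 210
stock_sum = 346 + 124 + 150 + 80 + 137 + 98 + 217 + 153 + 210 = 1515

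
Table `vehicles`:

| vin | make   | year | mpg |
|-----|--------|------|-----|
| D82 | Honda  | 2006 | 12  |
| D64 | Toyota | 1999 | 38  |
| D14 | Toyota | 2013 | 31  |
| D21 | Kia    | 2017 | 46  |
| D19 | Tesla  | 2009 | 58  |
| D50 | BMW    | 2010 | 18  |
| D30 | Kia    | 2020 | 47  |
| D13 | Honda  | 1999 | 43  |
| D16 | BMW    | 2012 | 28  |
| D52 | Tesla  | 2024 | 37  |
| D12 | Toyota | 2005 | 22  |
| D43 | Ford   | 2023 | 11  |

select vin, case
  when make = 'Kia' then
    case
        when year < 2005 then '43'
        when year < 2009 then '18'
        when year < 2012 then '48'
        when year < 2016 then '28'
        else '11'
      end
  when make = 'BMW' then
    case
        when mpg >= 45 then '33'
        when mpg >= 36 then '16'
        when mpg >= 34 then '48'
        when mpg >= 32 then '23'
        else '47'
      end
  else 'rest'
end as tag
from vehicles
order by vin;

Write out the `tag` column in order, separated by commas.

vin=D12: make='Toyota' → outer ELSE → rest
vin=D13: make='Honda' → outer ELSE → rest
vin=D14: make='Toyota' → outer ELSE → rest
vin=D16: make='BMW' → inner[ELSE] → 47
vin=D19: make='Tesla' → outer ELSE → rest
vin=D21: make='Kia' → inner[ELSE] → 11
vin=D30: make='Kia' → inner[ELSE] → 11
vin=D43: make='Ford' → outer ELSE → rest
vin=D50: make='BMW' → inner[ELSE] → 47
vin=D52: make='Tesla' → outer ELSE → rest
vin=D64: make='Toyota' → outer ELSE → rest
vin=D82: make='Honda' → outer ELSE → rest

rest, rest, rest, 47, rest, 11, 11, rest, 47, rest, rest, rest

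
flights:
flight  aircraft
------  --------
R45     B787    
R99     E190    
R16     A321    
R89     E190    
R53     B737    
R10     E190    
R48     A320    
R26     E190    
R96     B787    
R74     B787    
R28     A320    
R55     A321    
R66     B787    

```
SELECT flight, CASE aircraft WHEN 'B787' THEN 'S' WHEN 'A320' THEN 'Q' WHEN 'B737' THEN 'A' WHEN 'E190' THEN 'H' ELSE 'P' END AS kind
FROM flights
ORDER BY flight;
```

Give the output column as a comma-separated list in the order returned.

H, P, H, Q, S, Q, A, P, S, S, H, S, H

flight=R10: aircraft='E190' → H
flight=R16: ELSE → P
flight=R26: aircraft='E190' → H
flight=R28: aircraft='A320' → Q
flight=R45: aircraft='B787' → S
flight=R48: aircraft='A320' → Q
flight=R53: aircraft='B737' → A
flight=R55: ELSE → P
flight=R66: aircraft='B787' → S
flight=R74: aircraft='B787' → S
flight=R89: aircraft='E190' → H
flight=R96: aircraft='B787' → S
flight=R99: aircraft='E190' → H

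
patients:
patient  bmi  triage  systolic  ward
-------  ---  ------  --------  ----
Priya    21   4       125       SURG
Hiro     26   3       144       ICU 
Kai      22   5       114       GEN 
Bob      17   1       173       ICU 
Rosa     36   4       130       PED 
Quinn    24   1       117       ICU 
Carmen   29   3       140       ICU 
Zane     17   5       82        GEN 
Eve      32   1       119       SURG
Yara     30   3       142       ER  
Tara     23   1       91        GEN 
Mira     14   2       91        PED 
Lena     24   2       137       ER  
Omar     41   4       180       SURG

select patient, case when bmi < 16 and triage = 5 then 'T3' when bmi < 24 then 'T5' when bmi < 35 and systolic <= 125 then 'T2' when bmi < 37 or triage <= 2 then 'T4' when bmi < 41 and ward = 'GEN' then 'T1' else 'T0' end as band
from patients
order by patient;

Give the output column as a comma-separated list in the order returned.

patient=Bob: bmi < 24 → T5
patient=Carmen: bmi < 37 or triage <= 2 → T4
patient=Eve: bmi < 35 and systolic <= 125 → T2
patient=Hiro: bmi < 37 or triage <= 2 → T4
patient=Kai: bmi < 24 → T5
patient=Lena: bmi < 37 or triage <= 2 → T4
patient=Mira: bmi < 24 → T5
patient=Omar: ELSE → T0
patient=Priya: bmi < 24 → T5
patient=Quinn: bmi < 35 and systolic <= 125 → T2
patient=Rosa: bmi < 37 or triage <= 2 → T4
patient=Tara: bmi < 24 → T5
patient=Yara: bmi < 37 or triage <= 2 → T4
patient=Zane: bmi < 24 → T5

T5, T4, T2, T4, T5, T4, T5, T0, T5, T2, T4, T5, T4, T5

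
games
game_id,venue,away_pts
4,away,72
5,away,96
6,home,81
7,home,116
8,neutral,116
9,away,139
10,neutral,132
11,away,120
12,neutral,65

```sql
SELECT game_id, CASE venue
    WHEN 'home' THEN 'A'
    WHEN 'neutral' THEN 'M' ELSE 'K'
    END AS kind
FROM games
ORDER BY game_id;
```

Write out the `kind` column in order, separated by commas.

K, K, A, A, M, K, M, K, M

game_id=4: ELSE → K
game_id=5: ELSE → K
game_id=6: venue='home' → A
game_id=7: venue='home' → A
game_id=8: venue='neutral' → M
game_id=9: ELSE → K
game_id=10: venue='neutral' → M
game_id=11: ELSE → K
game_id=12: venue='neutral' → M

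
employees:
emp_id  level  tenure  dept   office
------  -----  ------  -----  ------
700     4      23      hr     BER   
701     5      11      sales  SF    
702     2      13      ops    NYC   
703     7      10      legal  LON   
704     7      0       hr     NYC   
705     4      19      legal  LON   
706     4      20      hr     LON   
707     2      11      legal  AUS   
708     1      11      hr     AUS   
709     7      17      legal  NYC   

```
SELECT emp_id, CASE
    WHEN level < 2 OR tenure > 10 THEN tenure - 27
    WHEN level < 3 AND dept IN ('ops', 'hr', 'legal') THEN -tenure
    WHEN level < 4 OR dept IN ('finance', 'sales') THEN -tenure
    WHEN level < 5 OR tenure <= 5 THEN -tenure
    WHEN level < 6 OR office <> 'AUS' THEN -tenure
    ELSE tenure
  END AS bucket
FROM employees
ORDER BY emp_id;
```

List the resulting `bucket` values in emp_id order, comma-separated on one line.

emp_id=700: level < 2 OR tenure > 10 → -4
emp_id=701: level < 2 OR tenure > 10 → -16
emp_id=702: level < 2 OR tenure > 10 → -14
emp_id=703: level < 6 OR office <> 'AUS' → -10
emp_id=704: level < 5 OR tenure <= 5 → 0
emp_id=705: level < 2 OR tenure > 10 → -8
emp_id=706: level < 2 OR tenure > 10 → -7
emp_id=707: level < 2 OR tenure > 10 → -16
emp_id=708: level < 2 OR tenure > 10 → -16
emp_id=709: level < 2 OR tenure > 10 → -10

-4, -16, -14, -10, 0, -8, -7, -16, -16, -10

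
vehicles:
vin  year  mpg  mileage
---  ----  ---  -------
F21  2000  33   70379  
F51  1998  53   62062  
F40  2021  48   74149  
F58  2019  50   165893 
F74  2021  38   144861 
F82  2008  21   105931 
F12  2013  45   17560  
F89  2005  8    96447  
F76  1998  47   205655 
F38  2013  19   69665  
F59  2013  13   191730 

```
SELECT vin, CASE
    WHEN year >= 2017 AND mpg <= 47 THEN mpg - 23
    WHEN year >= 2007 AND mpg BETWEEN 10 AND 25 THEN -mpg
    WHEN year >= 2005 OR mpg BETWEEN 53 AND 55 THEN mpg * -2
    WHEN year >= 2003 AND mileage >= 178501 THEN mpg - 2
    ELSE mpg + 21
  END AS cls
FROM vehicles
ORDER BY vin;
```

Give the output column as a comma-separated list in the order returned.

vin=F12: year >= 2005 OR mpg BETWEEN 53 AND 55 → -90
vin=F21: ELSE → 54
vin=F38: year >= 2007 AND mpg BETWEEN 10 AND 25 → -19
vin=F40: year >= 2005 OR mpg BETWEEN 53 AND 55 → -96
vin=F51: year >= 2005 OR mpg BETWEEN 53 AND 55 → -106
vin=F58: year >= 2005 OR mpg BETWEEN 53 AND 55 → -100
vin=F59: year >= 2007 AND mpg BETWEEN 10 AND 25 → -13
vin=F74: year >= 2017 AND mpg <= 47 → 15
vin=F76: ELSE → 68
vin=F82: year >= 2007 AND mpg BETWEEN 10 AND 25 → -21
vin=F89: year >= 2005 OR mpg BETWEEN 53 AND 55 → -16

-90, 54, -19, -96, -106, -100, -13, 15, 68, -21, -16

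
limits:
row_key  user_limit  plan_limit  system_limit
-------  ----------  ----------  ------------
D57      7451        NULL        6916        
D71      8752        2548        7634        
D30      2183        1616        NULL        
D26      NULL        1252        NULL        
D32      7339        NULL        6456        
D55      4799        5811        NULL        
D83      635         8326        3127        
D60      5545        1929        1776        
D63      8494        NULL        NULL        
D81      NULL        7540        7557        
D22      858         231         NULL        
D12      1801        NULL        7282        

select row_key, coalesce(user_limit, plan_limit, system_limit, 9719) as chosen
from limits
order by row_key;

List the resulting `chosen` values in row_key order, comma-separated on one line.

1801, 858, 1252, 2183, 7339, 4799, 7451, 5545, 8494, 8752, 7540, 635

row_key=D12: user_limit=1801 → 1801
row_key=D22: user_limit=858 → 858
row_key=D26: user_limit=NULL, plan_limit=1252 → 1252
row_key=D30: user_limit=2183 → 2183
row_key=D32: user_limit=7339 → 7339
row_key=D55: user_limit=4799 → 4799
row_key=D57: user_limit=7451 → 7451
row_key=D60: user_limit=5545 → 5545
row_key=D63: user_limit=8494 → 8494
row_key=D71: user_limit=8752 → 8752
row_key=D81: user_limit=NULL, plan_limit=7540 → 7540
row_key=D83: user_limit=635 → 635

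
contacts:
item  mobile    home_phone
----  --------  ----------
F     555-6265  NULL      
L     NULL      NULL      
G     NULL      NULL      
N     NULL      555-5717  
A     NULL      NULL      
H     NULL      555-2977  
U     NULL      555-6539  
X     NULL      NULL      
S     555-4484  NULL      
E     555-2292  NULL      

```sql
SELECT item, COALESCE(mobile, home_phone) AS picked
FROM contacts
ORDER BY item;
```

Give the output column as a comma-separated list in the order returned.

NULL, 555-2292, 555-6265, NULL, 555-2977, NULL, 555-5717, 555-4484, 555-6539, NULL

item=A: mobile=NULL, home_phone=NULL (all NULL) → NULL
item=E: mobile=555-2292 → 555-2292
item=F: mobile=555-6265 → 555-6265
item=G: mobile=NULL, home_phone=NULL (all NULL) → NULL
item=H: mobile=NULL, home_phone=555-2977 → 555-2977
item=L: mobile=NULL, home_phone=NULL (all NULL) → NULL
item=N: mobile=NULL, home_phone=555-5717 → 555-5717
item=S: mobile=555-4484 → 555-4484
item=U: mobile=NULL, home_phone=555-6539 → 555-6539
item=X: mobile=NULL, home_phone=NULL (all NULL) → NULL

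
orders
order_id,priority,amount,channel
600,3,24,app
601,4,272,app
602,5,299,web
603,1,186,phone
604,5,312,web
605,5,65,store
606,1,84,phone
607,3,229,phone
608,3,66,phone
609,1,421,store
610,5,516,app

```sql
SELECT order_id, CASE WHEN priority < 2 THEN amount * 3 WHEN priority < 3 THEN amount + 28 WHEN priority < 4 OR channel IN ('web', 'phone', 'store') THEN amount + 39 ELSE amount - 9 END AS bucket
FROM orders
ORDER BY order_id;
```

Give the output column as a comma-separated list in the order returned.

63, 263, 338, 558, 351, 104, 252, 268, 105, 1263, 507

order_id=600: priority < 4 OR channel IN ('web', 'phone', 'store') → 63
order_id=601: ELSE → 263
order_id=602: priority < 4 OR channel IN ('web', 'phone', 'store') → 338
order_id=603: priority < 2 → 558
order_id=604: priority < 4 OR channel IN ('web', 'phone', 'store') → 351
order_id=605: priority < 4 OR channel IN ('web', 'phone', 'store') → 104
order_id=606: priority < 2 → 252
order_id=607: priority < 4 OR channel IN ('web', 'phone', 'store') → 268
order_id=608: priority < 4 OR channel IN ('web', 'phone', 'store') → 105
order_id=609: priority < 2 → 1263
order_id=610: ELSE → 507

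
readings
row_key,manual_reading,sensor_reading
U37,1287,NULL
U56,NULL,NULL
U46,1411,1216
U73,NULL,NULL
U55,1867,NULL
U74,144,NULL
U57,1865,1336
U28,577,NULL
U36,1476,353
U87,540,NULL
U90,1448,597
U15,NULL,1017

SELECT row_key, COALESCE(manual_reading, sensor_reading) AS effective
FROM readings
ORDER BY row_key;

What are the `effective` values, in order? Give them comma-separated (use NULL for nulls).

1017, 577, 1476, 1287, 1411, 1867, NULL, 1865, NULL, 144, 540, 1448

row_key=U15: manual_reading=NULL, sensor_reading=1017 → 1017
row_key=U28: manual_reading=577 → 577
row_key=U36: manual_reading=1476 → 1476
row_key=U37: manual_reading=1287 → 1287
row_key=U46: manual_reading=1411 → 1411
row_key=U55: manual_reading=1867 → 1867
row_key=U56: manual_reading=NULL, sensor_reading=NULL (all NULL) → NULL
row_key=U57: manual_reading=1865 → 1865
row_key=U73: manual_reading=NULL, sensor_reading=NULL (all NULL) → NULL
row_key=U74: manual_reading=144 → 144
row_key=U87: manual_reading=540 → 540
row_key=U90: manual_reading=1448 → 1448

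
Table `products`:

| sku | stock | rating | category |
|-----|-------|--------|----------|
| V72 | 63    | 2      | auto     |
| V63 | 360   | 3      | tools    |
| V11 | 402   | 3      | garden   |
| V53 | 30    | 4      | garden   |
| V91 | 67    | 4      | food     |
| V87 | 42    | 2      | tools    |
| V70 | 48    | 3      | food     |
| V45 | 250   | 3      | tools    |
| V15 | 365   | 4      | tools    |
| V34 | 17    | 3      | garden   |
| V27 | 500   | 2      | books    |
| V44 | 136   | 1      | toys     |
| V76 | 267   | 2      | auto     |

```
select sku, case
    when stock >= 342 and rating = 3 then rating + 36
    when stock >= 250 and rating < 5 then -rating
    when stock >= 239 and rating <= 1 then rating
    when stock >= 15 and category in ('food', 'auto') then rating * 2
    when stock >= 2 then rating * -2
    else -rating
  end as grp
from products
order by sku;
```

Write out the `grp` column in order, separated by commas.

sku=V11: stock >= 342 and rating = 3 → 39
sku=V15: stock >= 250 and rating < 5 → -4
sku=V27: stock >= 250 and rating < 5 → -2
sku=V34: stock >= 2 → -6
sku=V44: stock >= 2 → -2
sku=V45: stock >= 250 and rating < 5 → -3
sku=V53: stock >= 2 → -8
sku=V63: stock >= 342 and rating = 3 → 39
sku=V70: stock >= 15 and category in ('food', 'auto') → 6
sku=V72: stock >= 15 and category in ('food', 'auto') → 4
sku=V76: stock >= 250 and rating < 5 → -2
sku=V87: stock >= 2 → -4
sku=V91: stock >= 15 and category in ('food', 'auto') → 8

39, -4, -2, -6, -2, -3, -8, 39, 6, 4, -2, -4, 8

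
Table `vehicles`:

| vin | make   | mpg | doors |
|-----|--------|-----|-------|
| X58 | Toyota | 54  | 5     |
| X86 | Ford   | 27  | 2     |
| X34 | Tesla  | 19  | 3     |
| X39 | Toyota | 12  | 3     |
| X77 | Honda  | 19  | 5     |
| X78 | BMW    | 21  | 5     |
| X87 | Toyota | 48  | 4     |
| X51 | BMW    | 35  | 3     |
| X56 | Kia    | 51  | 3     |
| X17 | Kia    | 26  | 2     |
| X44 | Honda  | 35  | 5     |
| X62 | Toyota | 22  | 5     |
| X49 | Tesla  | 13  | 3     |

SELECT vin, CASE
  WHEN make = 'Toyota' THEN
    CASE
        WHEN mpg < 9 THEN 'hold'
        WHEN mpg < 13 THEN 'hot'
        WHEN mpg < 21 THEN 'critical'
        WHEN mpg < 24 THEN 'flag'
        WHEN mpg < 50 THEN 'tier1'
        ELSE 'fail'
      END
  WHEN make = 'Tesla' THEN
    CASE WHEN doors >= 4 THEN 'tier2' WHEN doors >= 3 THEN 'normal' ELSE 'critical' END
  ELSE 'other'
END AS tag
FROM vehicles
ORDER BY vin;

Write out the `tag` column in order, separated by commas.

vin=X17: make='Kia' → outer ELSE → other
vin=X34: make='Tesla' → inner[doors >= 3] → normal
vin=X39: make='Toyota' → inner[mpg < 13] → hot
vin=X44: make='Honda' → outer ELSE → other
vin=X49: make='Tesla' → inner[doors >= 3] → normal
vin=X51: make='BMW' → outer ELSE → other
vin=X56: make='Kia' → outer ELSE → other
vin=X58: make='Toyota' → inner[ELSE] → fail
vin=X62: make='Toyota' → inner[mpg < 24] → flag
vin=X77: make='Honda' → outer ELSE → other
vin=X78: make='BMW' → outer ELSE → other
vin=X86: make='Ford' → outer ELSE → other
vin=X87: make='Toyota' → inner[mpg < 50] → tier1

other, normal, hot, other, normal, other, other, fail, flag, other, other, other, tier1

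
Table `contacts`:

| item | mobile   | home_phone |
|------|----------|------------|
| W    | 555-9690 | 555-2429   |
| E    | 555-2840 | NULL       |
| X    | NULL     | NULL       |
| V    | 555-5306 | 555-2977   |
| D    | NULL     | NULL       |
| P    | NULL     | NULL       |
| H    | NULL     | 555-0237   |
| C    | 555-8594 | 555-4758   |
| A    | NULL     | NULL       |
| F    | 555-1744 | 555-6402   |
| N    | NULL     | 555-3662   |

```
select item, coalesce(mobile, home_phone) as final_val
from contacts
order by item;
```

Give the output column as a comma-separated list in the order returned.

NULL, 555-8594, NULL, 555-2840, 555-1744, 555-0237, 555-3662, NULL, 555-5306, 555-9690, NULL

item=A: mobile=NULL, home_phone=NULL (all NULL) → NULL
item=C: mobile=555-8594 → 555-8594
item=D: mobile=NULL, home_phone=NULL (all NULL) → NULL
item=E: mobile=555-2840 → 555-2840
item=F: mobile=555-1744 → 555-1744
item=H: mobile=NULL, home_phone=555-0237 → 555-0237
item=N: mobile=NULL, home_phone=555-3662 → 555-3662
item=P: mobile=NULL, home_phone=NULL (all NULL) → NULL
item=V: mobile=555-5306 → 555-5306
item=W: mobile=555-9690 → 555-9690
item=X: mobile=NULL, home_phone=NULL (all NULL) → NULL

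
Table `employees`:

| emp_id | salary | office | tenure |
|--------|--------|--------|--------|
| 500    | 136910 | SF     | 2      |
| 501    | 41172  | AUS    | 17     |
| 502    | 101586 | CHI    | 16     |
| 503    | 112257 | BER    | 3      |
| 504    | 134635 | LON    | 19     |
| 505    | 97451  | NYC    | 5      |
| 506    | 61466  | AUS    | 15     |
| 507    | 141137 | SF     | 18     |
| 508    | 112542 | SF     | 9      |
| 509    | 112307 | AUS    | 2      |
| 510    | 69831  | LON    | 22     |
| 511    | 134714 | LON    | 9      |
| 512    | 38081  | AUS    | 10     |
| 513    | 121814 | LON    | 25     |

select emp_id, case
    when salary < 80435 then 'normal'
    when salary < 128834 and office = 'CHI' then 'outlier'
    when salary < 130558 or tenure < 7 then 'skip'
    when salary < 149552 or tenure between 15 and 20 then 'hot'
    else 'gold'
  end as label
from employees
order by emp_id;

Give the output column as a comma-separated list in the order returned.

emp_id=500: salary < 130558 or tenure < 7 → skip
emp_id=501: salary < 80435 → normal
emp_id=502: salary < 128834 and office = 'CHI' → outlier
emp_id=503: salary < 130558 or tenure < 7 → skip
emp_id=504: salary < 149552 or tenure between 15 and 20 → hot
emp_id=505: salary < 130558 or tenure < 7 → skip
emp_id=506: salary < 80435 → normal
emp_id=507: salary < 149552 or tenure between 15 and 20 → hot
emp_id=508: salary < 130558 or tenure < 7 → skip
emp_id=509: salary < 130558 or tenure < 7 → skip
emp_id=510: salary < 80435 → normal
emp_id=511: salary < 149552 or tenure between 15 and 20 → hot
emp_id=512: salary < 80435 → normal
emp_id=513: salary < 130558 or tenure < 7 → skip

skip, normal, outlier, skip, hot, skip, normal, hot, skip, skip, normal, hot, normal, skip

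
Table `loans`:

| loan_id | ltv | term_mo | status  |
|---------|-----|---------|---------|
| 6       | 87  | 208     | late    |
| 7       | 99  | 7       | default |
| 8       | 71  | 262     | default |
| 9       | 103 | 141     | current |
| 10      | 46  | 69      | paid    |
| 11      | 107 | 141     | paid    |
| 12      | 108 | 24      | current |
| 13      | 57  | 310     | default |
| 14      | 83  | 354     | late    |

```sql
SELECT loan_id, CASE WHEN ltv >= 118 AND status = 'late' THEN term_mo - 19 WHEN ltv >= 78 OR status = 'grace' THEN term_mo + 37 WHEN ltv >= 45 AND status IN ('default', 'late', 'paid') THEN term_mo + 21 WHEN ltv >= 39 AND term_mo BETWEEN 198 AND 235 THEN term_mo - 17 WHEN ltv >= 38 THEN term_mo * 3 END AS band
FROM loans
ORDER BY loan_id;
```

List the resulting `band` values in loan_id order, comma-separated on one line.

245, 44, 283, 178, 90, 178, 61, 331, 391

loan_id=6: ltv >= 78 OR status = 'grace' → 245
loan_id=7: ltv >= 78 OR status = 'grace' → 44
loan_id=8: ltv >= 45 AND status IN ('default', 'late', 'paid') → 283
loan_id=9: ltv >= 78 OR status = 'grace' → 178
loan_id=10: ltv >= 45 AND status IN ('default', 'late', 'paid') → 90
loan_id=11: ltv >= 78 OR status = 'grace' → 178
loan_id=12: ltv >= 78 OR status = 'grace' → 61
loan_id=13: ltv >= 45 AND status IN ('default', 'late', 'paid') → 331
loan_id=14: ltv >= 78 OR status = 'grace' → 391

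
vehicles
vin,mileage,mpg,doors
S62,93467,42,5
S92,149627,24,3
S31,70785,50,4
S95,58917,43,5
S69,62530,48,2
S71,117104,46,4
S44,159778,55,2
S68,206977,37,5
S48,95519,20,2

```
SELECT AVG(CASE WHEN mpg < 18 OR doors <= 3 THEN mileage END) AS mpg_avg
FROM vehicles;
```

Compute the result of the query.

116863.5

vin=S62: ✗
vin=S92: ✓ → 149627
vin=S31: ✗
vin=S95: ✗
vin=S69: ✓ → 62530
vin=S71: ✗
vin=S44: ✓ → 159778
vin=S68: ✗
vin=S48: ✓ → 95519
mpg_avg = (149627 + 62530 + 159778 + 95519) / 4 = 116863.5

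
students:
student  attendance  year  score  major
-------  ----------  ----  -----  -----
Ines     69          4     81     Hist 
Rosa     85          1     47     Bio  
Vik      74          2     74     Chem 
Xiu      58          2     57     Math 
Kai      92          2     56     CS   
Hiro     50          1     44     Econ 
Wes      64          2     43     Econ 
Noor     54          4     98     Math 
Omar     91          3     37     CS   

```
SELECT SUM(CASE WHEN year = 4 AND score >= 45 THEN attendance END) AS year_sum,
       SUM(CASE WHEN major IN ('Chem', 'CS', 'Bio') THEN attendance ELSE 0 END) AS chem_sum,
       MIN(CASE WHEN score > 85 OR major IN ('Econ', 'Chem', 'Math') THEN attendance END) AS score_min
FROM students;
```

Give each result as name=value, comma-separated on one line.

[year_sum: year = 4 AND score >= 45]
student=Ines: ✓ → 69
student=Rosa: ✗
student=Vik: ✗
student=Xiu: ✗
student=Kai: ✗
student=Hiro: ✗
student=Wes: ✗
student=Noor: ✓ → 54
student=Omar: ✗
year_sum = 69 + 54 = 123
—
[chem_sum: major IN ('Chem', 'CS', 'Bio')]
student=Ines: ✗
student=Rosa: ✓ → 85
student=Vik: ✓ → 74
student=Xiu: ✗
student=Kai: ✓ → 92
student=Hiro: ✗
student=Wes: ✗
student=Noor: ✗
student=Omar: ✓ → 91
chem_sum = 85 + 74 + 92 + 91 = 342
—
[score_min: score > 85 OR major IN ('Econ', 'Chem', 'Math')]
student=Ines: ✗
student=Rosa: ✗
student=Vik: ✓ → 74
student=Xiu: ✓ → 58
student=Kai: ✗
student=Hiro: ✓ → 50
student=Wes: ✓ → 64
student=Noor: ✓ → 54
student=Omar: ✗
score_min = MIN(74, 58, 50, 64, 54) = 50

year_sum=123, chem_sum=342, score_min=50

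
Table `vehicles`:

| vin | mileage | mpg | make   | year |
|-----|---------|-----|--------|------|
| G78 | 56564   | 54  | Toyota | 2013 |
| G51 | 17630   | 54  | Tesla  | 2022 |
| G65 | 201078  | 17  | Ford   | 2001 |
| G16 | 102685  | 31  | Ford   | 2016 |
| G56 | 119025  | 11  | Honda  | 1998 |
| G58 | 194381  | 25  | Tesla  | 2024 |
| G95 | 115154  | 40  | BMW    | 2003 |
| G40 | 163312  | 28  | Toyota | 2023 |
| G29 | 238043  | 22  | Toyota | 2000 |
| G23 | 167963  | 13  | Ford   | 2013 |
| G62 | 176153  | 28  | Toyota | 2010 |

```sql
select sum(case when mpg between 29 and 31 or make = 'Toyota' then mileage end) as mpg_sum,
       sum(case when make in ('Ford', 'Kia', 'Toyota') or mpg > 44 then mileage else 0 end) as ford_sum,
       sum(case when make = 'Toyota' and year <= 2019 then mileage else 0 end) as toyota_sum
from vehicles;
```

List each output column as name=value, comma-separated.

mpg_sum=736757, ford_sum=1123428, toyota_sum=470760

[mpg_sum: mpg between 29 and 31 or make = 'Toyota']
vin=G78: ✓ → 56564
vin=G51: ✗
vin=G65: ✗
vin=G16: ✓ → 102685
vin=G56: ✗
vin=G58: ✗
vin=G95: ✗
vin=G40: ✓ → 163312
vin=G29: ✓ → 238043
vin=G23: ✗
vin=G62: ✓ → 176153
mpg_sum = 56564 + 102685 + 163312 + 238043 + 176153 = 736757
—
[ford_sum: make in ('Ford', 'Kia', 'Toyota') or mpg > 44]
vin=G78: ✓ → 56564
vin=G51: ✓ → 17630
vin=G65: ✓ → 201078
vin=G16: ✓ → 102685
vin=G56: ✗
vin=G58: ✗
vin=G95: ✗
vin=G40: ✓ → 163312
vin=G29: ✓ → 238043
vin=G23: ✓ → 167963
vin=G62: ✓ → 176153
ford_sum = 56564 + 17630 + 201078 + 102685 + 163312 + 238043 + 167963 + 176153 = 1123428
—
[toyota_sum: make = 'Toyota' and year <= 2019]
vin=G78: ✓ → 56564
vin=G51: ✗
vin=G65: ✗
vin=G16: ✗
vin=G56: ✗
vin=G58: ✗
vin=G95: ✗
vin=G40: ✗
vin=G29: ✓ → 238043
vin=G23: ✗
vin=G62: ✓ → 176153
toyota_sum = 56564 + 238043 + 176153 = 470760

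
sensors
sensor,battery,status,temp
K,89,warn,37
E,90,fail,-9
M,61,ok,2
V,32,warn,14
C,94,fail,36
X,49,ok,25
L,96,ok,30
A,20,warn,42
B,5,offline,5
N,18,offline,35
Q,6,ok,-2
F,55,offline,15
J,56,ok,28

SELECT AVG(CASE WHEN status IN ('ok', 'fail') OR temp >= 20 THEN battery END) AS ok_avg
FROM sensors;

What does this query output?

57.9

sensor=K: ✓ → 89
sensor=E: ✓ → 90
sensor=M: ✓ → 61
sensor=V: ✗
sensor=C: ✓ → 94
sensor=X: ✓ → 49
sensor=L: ✓ → 96
sensor=A: ✓ → 20
sensor=B: ✗
sensor=N: ✓ → 18
sensor=Q: ✓ → 6
sensor=F: ✗
sensor=J: ✓ → 56
ok_avg = (89 + 90 + 61 + 94 + 49 + 96 + 20 + 18 + 6 + 56) / 10 = 57.9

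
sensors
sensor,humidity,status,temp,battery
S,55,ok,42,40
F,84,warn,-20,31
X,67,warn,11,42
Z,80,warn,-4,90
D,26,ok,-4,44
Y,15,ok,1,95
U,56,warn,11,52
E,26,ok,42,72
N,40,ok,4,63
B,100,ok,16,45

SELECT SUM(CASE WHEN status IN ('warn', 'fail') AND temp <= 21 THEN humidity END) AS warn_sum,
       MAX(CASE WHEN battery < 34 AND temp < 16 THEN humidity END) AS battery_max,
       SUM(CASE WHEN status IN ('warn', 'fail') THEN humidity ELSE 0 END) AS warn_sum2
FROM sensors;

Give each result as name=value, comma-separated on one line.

[warn_sum: status IN ('warn', 'fail') AND temp <= 21]
sensor=S: ✗
sensor=F: ✓ → 84
sensor=X: ✓ → 67
sensor=Z: ✓ → 80
sensor=D: ✗
sensor=Y: ✗
sensor=U: ✓ → 56
sensor=E: ✗
sensor=N: ✗
sensor=B: ✗
warn_sum = 84 + 67 + 80 + 56 = 287
—
[battery_max: battery < 34 AND temp < 16]
sensor=S: ✗
sensor=F: ✓ → 84
sensor=X: ✗
sensor=Z: ✗
sensor=D: ✗
sensor=Y: ✗
sensor=U: ✗
sensor=E: ✗
sensor=N: ✗
sensor=B: ✗
battery_max = MAX(84) = 84
—
[warn_sum2: status IN ('warn', 'fail')]
sensor=S: ✗
sensor=F: ✓ → 84
sensor=X: ✓ → 67
sensor=Z: ✓ → 80
sensor=D: ✗
sensor=Y: ✗
sensor=U: ✓ → 56
sensor=E: ✗
sensor=N: ✗
sensor=B: ✗
warn_sum2 = 84 + 67 + 80 + 56 = 287

warn_sum=287, battery_max=84, warn_sum2=287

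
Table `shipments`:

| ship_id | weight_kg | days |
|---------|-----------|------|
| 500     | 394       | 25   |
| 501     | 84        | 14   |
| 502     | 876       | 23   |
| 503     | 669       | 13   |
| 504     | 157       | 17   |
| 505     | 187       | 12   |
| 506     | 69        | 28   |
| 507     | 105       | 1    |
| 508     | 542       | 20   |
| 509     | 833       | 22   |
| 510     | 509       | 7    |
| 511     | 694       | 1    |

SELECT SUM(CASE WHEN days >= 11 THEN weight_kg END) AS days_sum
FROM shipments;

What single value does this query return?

3811

ship_id=500: ✓ → 394
ship_id=501: ✓ → 84
ship_id=502: ✓ → 876
ship_id=503: ✓ → 669
ship_id=504: ✓ → 157
ship_id=505: ✓ → 187
ship_id=506: ✓ → 69
ship_id=507: ✗
ship_id=508: ✓ → 542
ship_id=509: ✓ → 833
ship_id=510: ✗
ship_id=511: ✗
days_sum = 394 + 84 + 876 + 669 + 157 + 187 + 69 + 542 + 833 = 3811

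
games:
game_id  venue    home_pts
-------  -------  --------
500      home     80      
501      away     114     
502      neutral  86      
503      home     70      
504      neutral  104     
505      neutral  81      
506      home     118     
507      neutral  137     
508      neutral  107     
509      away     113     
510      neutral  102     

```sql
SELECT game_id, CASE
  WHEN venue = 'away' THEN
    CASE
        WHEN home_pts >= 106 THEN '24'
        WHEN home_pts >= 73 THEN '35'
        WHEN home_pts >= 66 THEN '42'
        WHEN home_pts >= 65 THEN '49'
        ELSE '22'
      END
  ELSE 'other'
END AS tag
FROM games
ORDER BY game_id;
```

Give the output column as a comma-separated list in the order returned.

game_id=500: venue='home' → outer ELSE → other
game_id=501: venue='away' → inner[home_pts >= 106] → 24
game_id=502: venue='neutral' → outer ELSE → other
game_id=503: venue='home' → outer ELSE → other
game_id=504: venue='neutral' → outer ELSE → other
game_id=505: venue='neutral' → outer ELSE → other
game_id=506: venue='home' → outer ELSE → other
game_id=507: venue='neutral' → outer ELSE → other
game_id=508: venue='neutral' → outer ELSE → other
game_id=509: venue='away' → inner[home_pts >= 106] → 24
game_id=510: venue='neutral' → outer ELSE → other

other, 24, other, other, other, other, other, other, other, 24, other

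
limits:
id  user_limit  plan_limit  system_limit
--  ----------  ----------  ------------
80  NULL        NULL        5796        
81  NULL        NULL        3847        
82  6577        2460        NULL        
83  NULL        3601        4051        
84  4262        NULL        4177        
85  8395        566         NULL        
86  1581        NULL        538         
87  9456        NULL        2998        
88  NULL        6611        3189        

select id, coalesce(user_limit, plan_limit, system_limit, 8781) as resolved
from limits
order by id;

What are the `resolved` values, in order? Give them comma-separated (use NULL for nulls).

id=80: user_limit=NULL, plan_limit=NULL, system_limit=5796 → 5796
id=81: user_limit=NULL, plan_limit=NULL, system_limit=3847 → 3847
id=82: user_limit=6577 → 6577
id=83: user_limit=NULL, plan_limit=3601 → 3601
id=84: user_limit=4262 → 4262
id=85: user_limit=8395 → 8395
id=86: user_limit=1581 → 1581
id=87: user_limit=9456 → 9456
id=88: user_limit=NULL, plan_limit=6611 → 6611

5796, 3847, 6577, 3601, 4262, 8395, 1581, 9456, 6611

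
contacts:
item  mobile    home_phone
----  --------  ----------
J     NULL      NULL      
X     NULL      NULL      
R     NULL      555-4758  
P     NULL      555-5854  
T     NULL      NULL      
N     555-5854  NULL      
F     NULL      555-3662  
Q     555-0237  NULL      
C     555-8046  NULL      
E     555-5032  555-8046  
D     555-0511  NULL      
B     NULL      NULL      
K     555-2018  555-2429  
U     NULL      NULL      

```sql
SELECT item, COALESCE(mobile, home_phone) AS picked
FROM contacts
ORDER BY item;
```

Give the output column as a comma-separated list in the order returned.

item=B: mobile=NULL, home_phone=NULL (all NULL) → NULL
item=C: mobile=555-8046 → 555-8046
item=D: mobile=555-0511 → 555-0511
item=E: mobile=555-5032 → 555-5032
item=F: mobile=NULL, home_phone=555-3662 → 555-3662
item=J: mobile=NULL, home_phone=NULL (all NULL) → NULL
item=K: mobile=555-2018 → 555-2018
item=N: mobile=555-5854 → 555-5854
item=P: mobile=NULL, home_phone=555-5854 → 555-5854
item=Q: mobile=555-0237 → 555-0237
item=R: mobile=NULL, home_phone=555-4758 → 555-4758
item=T: mobile=NULL, home_phone=NULL (all NULL) → NULL
item=U: mobile=NULL, home_phone=NULL (all NULL) → NULL
item=X: mobile=NULL, home_phone=NULL (all NULL) → NULL

NULL, 555-8046, 555-0511, 555-5032, 555-3662, NULL, 555-2018, 555-5854, 555-5854, 555-0237, 555-4758, NULL, NULL, NULL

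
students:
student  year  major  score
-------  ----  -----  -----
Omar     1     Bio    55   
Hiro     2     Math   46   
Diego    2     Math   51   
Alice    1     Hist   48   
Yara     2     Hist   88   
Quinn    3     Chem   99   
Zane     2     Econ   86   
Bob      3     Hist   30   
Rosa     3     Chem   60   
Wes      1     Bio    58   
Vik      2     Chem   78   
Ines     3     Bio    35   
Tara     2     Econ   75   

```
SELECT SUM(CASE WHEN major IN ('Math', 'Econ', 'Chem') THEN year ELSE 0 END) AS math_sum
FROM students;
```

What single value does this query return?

student=Omar: ✗
student=Hiro: ✓ → 2
student=Diego: ✓ → 2
student=Alice: ✗
student=Yara: ✗
student=Quinn: ✓ → 3
student=Zane: ✓ → 2
student=Bob: ✗
student=Rosa: ✓ → 3
student=Wes: ✗
student=Vik: ✓ → 2
student=Ines: ✗
student=Tara: ✓ → 2
math_sum = 2 + 2 + 3 + 2 + 3 + 2 + 2 = 16

16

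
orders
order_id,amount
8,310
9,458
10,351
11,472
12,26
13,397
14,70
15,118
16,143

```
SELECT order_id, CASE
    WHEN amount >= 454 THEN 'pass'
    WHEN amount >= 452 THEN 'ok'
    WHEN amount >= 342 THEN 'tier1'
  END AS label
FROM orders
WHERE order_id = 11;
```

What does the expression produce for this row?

order_id = 11: amount=472.
amount >= 454 → true → pass

pass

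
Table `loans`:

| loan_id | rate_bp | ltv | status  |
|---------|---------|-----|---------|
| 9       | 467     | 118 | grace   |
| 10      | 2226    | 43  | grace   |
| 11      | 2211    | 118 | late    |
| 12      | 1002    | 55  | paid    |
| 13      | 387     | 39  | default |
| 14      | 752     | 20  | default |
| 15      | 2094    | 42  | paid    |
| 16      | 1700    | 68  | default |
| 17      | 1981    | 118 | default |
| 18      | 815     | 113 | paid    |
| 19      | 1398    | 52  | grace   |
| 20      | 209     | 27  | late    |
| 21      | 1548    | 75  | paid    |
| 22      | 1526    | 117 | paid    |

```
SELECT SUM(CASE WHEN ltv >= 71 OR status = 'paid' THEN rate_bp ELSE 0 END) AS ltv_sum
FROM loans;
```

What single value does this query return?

loan_id=9: ✓ → 467
loan_id=10: ✗
loan_id=11: ✓ → 2211
loan_id=12: ✓ → 1002
loan_id=13: ✗
loan_id=14: ✗
loan_id=15: ✓ → 2094
loan_id=16: ✗
loan_id=17: ✓ → 1981
loan_id=18: ✓ → 815
loan_id=19: ✗
loan_id=20: ✗
loan_id=21: ✓ → 1548
loan_id=22: ✓ → 1526
ltv_sum = 467 + 2211 + 1002 + 2094 + 1981 + 815 + 1548 + 1526 = 11644

11644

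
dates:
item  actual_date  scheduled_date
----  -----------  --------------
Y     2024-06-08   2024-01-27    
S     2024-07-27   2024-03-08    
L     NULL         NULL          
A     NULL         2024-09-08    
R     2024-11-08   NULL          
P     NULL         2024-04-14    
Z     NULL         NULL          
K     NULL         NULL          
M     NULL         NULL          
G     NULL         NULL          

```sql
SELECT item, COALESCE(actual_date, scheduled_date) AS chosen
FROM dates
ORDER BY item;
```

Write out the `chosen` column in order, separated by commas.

item=A: actual_date=NULL, scheduled_date=2024-09-08 → 2024-09-08
item=G: actual_date=NULL, scheduled_date=NULL (all NULL) → NULL
item=K: actual_date=NULL, scheduled_date=NULL (all NULL) → NULL
item=L: actual_date=NULL, scheduled_date=NULL (all NULL) → NULL
item=M: actual_date=NULL, scheduled_date=NULL (all NULL) → NULL
item=P: actual_date=NULL, scheduled_date=2024-04-14 → 2024-04-14
item=R: actual_date=2024-11-08 → 2024-11-08
item=S: actual_date=2024-07-27 → 2024-07-27
item=Y: actual_date=2024-06-08 → 2024-06-08
item=Z: actual_date=NULL, scheduled_date=NULL (all NULL) → NULL

2024-09-08, NULL, NULL, NULL, NULL, 2024-04-14, 2024-11-08, 2024-07-27, 2024-06-08, NULL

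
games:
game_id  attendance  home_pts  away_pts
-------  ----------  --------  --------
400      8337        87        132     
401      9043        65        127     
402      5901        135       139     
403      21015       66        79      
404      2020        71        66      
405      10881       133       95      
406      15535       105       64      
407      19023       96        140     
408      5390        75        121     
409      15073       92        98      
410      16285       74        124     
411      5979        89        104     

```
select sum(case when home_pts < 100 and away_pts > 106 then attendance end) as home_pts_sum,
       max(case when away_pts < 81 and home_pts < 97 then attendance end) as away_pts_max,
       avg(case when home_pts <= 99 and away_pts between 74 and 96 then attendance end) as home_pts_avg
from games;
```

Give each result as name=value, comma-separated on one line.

home_pts_sum=58078, away_pts_max=21015, home_pts_avg=21015

[home_pts_sum: home_pts < 100 and away_pts > 106]
game_id=400: ✓ → 8337
game_id=401: ✓ → 9043
game_id=402: ✗
game_id=403: ✗
game_id=404: ✗
game_id=405: ✗
game_id=406: ✗
game_id=407: ✓ → 19023
game_id=408: ✓ → 5390
game_id=409: ✗
game_id=410: ✓ → 16285
game_id=411: ✗
home_pts_sum = 8337 + 9043 + 19023 + 5390 + 16285 = 58078
—
[away_pts_max: away_pts < 81 and home_pts < 97]
game_id=400: ✗
game_id=401: ✗
game_id=402: ✗
game_id=403: ✓ → 21015
game_id=404: ✓ → 2020
game_id=405: ✗
game_id=406: ✗
game_id=407: ✗
game_id=408: ✗
game_id=409: ✗
game_id=410: ✗
game_id=411: ✗
away_pts_max = MAX(21015, 2020) = 21015
—
[home_pts_avg: home_pts <= 99 and away_pts between 74 and 96]
game_id=400: ✗
game_id=401: ✗
game_id=402: ✗
game_id=403: ✓ → 21015
game_id=404: ✗
game_id=405: ✗
game_id=406: ✗
game_id=407: ✗
game_id=408: ✗
game_id=409: ✗
game_id=410: ✗
game_id=411: ✗
home_pts_avg = 21015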